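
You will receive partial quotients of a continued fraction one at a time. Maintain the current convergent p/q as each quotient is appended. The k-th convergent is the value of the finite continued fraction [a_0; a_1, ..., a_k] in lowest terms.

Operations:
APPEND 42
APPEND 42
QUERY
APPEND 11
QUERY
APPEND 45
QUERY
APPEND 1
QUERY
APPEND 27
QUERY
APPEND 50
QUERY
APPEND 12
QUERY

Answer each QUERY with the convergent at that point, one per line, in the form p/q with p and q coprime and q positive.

1765/42
19457/463
877330/20877
896787/21340
25090579/597057
1255425737/29874190
15090199423/359087337

APPEND 42: p_0 = 42·1 + 0 = 42, q_0 = 42·0 + 1 = 1 → 42/1
APPEND 42: p_1 = 42·42 + 1 = 1765, q_1 = 42·1 + 0 = 42 → 1765/42
APPEND 11: p_2 = 11·1765 + 42 = 19457, q_2 = 11·42 + 1 = 463 → 19457/463
APPEND 45: p_3 = 45·19457 + 1765 = 877330, q_3 = 45·463 + 42 = 20877 → 877330/20877
APPEND 1: p_4 = 1·877330 + 19457 = 896787, q_4 = 1·20877 + 463 = 21340 → 896787/21340
APPEND 27: p_5 = 27·896787 + 877330 = 25090579, q_5 = 27·21340 + 20877 = 597057 → 25090579/597057
APPEND 50: p_6 = 50·25090579 + 896787 = 1255425737, q_6 = 50·597057 + 21340 = 29874190 → 1255425737/29874190
APPEND 12: p_7 = 12·1255425737 + 25090579 = 15090199423, q_7 = 12·29874190 + 597057 = 359087337 → 15090199423/359087337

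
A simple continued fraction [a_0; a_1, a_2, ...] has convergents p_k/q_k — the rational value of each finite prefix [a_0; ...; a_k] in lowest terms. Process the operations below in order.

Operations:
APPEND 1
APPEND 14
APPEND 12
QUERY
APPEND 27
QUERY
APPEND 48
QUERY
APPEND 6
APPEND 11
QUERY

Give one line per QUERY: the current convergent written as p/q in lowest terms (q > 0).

181/169
4902/4577
235477/219865
15830881/14781302

APPEND 1: p_0 = 1·1 + 0 = 1, q_0 = 1·0 + 1 = 1 → 1/1
APPEND 14: p_1 = 14·1 + 1 = 15, q_1 = 14·1 + 0 = 14 → 15/14
APPEND 12: p_2 = 12·15 + 1 = 181, q_2 = 12·14 + 1 = 169 → 181/169
APPEND 27: p_3 = 27·181 + 15 = 4902, q_3 = 27·169 + 14 = 4577 → 4902/4577
APPEND 48: p_4 = 48·4902 + 181 = 235477, q_4 = 48·4577 + 169 = 219865 → 235477/219865
APPEND 6: p_5 = 6·235477 + 4902 = 1417764, q_5 = 6·219865 + 4577 = 1323767 → 1417764/1323767
APPEND 11: p_6 = 11·1417764 + 235477 = 15830881, q_6 = 11·1323767 + 219865 = 14781302 → 15830881/14781302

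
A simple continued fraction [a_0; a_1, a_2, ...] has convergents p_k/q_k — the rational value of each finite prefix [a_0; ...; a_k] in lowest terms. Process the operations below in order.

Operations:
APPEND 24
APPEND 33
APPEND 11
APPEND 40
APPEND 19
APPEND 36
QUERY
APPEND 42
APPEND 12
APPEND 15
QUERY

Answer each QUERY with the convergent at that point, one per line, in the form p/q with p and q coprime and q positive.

240525897/10009309
1833293305103/76291157864

APPEND 24: p_0 = 24·1 + 0 = 24, q_0 = 24·0 + 1 = 1 → 24/1
APPEND 33: p_1 = 33·24 + 1 = 793, q_1 = 33·1 + 0 = 33 → 793/33
APPEND 11: p_2 = 11·793 + 24 = 8747, q_2 = 11·33 + 1 = 364 → 8747/364
APPEND 40: p_3 = 40·8747 + 793 = 350673, q_3 = 40·364 + 33 = 14593 → 350673/14593
APPEND 19: p_4 = 19·350673 + 8747 = 6671534, q_4 = 19·14593 + 364 = 277631 → 6671534/277631
APPEND 36: p_5 = 36·6671534 + 350673 = 240525897, q_5 = 36·277631 + 14593 = 10009309 → 240525897/10009309
APPEND 42: p_6 = 42·240525897 + 6671534 = 10108759208, q_6 = 42·10009309 + 277631 = 420668609 → 10108759208/420668609
APPEND 12: p_7 = 12·10108759208 + 240525897 = 121545636393, q_7 = 12·420668609 + 10009309 = 5058032617 → 121545636393/5058032617
APPEND 15: p_8 = 15·121545636393 + 10108759208 = 1833293305103, q_8 = 15·5058032617 + 420668609 = 76291157864 → 1833293305103/76291157864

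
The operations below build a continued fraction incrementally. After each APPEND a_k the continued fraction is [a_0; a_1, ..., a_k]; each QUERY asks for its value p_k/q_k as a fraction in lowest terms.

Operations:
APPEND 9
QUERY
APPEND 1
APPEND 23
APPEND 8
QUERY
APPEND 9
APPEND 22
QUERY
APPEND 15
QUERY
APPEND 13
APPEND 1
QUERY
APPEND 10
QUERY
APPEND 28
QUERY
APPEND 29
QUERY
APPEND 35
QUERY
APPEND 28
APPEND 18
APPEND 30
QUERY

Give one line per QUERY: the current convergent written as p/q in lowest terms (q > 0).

9/1
1922/193
387736/38935
5833577/585786
82057814/8239939
896802377/90053543
25192524370/2529739143
731480009107/73452488690
25626992843115/2573366843293
389362228057726357/39098299743882444

APPEND 9: p_0 = 9·1 + 0 = 9, q_0 = 9·0 + 1 = 1 → 9/1
APPEND 1: p_1 = 1·9 + 1 = 10, q_1 = 1·1 + 0 = 1 → 10/1
APPEND 23: p_2 = 23·10 + 9 = 239, q_2 = 23·1 + 1 = 24 → 239/24
APPEND 8: p_3 = 8·239 + 10 = 1922, q_3 = 8·24 + 1 = 193 → 1922/193
APPEND 9: p_4 = 9·1922 + 239 = 17537, q_4 = 9·193 + 24 = 1761 → 17537/1761
APPEND 22: p_5 = 22·17537 + 1922 = 387736, q_5 = 22·1761 + 193 = 38935 → 387736/38935
APPEND 15: p_6 = 15·387736 + 17537 = 5833577, q_6 = 15·38935 + 1761 = 585786 → 5833577/585786
APPEND 13: p_7 = 13·5833577 + 387736 = 76224237, q_7 = 13·585786 + 38935 = 7654153 → 76224237/7654153
APPEND 1: p_8 = 1·76224237 + 5833577 = 82057814, q_8 = 1·7654153 + 585786 = 8239939 → 82057814/8239939
APPEND 10: p_9 = 10·82057814 + 76224237 = 896802377, q_9 = 10·8239939 + 7654153 = 90053543 → 896802377/90053543
APPEND 28: p_10 = 28·896802377 + 82057814 = 25192524370, q_10 = 28·90053543 + 8239939 = 2529739143 → 25192524370/2529739143
APPEND 29: p_11 = 29·25192524370 + 896802377 = 731480009107, q_11 = 29·2529739143 + 90053543 = 73452488690 → 731480009107/73452488690
APPEND 35: p_12 = 35·731480009107 + 25192524370 = 25626992843115, q_12 = 35·73452488690 + 2529739143 = 2573366843293 → 25626992843115/2573366843293
APPEND 28: p_13 = 28·25626992843115 + 731480009107 = 718287279616327, q_13 = 28·2573366843293 + 73452488690 = 72127724100894 → 718287279616327/72127724100894
APPEND 18: p_14 = 18·718287279616327 + 25626992843115 = 12954798025937001, q_14 = 18·72127724100894 + 2573366843293 = 1300872400659385 → 12954798025937001/1300872400659385
APPEND 30: p_15 = 30·12954798025937001 + 718287279616327 = 389362228057726357, q_15 = 30·1300872400659385 + 72127724100894 = 39098299743882444 → 389362228057726357/39098299743882444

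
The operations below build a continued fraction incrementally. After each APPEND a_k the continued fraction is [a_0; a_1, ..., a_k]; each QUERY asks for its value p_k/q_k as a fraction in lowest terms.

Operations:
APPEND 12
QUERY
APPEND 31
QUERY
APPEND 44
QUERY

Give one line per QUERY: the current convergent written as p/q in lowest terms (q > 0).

APPEND 12: p_0 = 12·1 + 0 = 12, q_0 = 12·0 + 1 = 1 → 12/1
APPEND 31: p_1 = 31·12 + 1 = 373, q_1 = 31·1 + 0 = 31 → 373/31
APPEND 44: p_2 = 44·373 + 12 = 16424, q_2 = 44·31 + 1 = 1365 → 16424/1365

12/1
373/31
16424/1365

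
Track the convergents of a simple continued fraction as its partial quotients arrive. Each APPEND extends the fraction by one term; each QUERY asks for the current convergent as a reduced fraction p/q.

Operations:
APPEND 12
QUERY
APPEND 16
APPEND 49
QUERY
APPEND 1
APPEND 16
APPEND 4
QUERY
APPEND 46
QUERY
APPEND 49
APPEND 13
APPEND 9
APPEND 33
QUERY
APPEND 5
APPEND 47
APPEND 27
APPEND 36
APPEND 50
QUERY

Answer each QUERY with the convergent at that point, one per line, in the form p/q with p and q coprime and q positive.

12/1
9469/785
665906/55205
30795737/2553031
5907407102859/489736402906
68324648531257582943/5664256249636273782

APPEND 12: p_0 = 12·1 + 0 = 12, q_0 = 12·0 + 1 = 1 → 12/1
APPEND 16: p_1 = 16·12 + 1 = 193, q_1 = 16·1 + 0 = 16 → 193/16
APPEND 49: p_2 = 49·193 + 12 = 9469, q_2 = 49·16 + 1 = 785 → 9469/785
APPEND 1: p_3 = 1·9469 + 193 = 9662, q_3 = 1·785 + 16 = 801 → 9662/801
APPEND 16: p_4 = 16·9662 + 9469 = 164061, q_4 = 16·801 + 785 = 13601 → 164061/13601
APPEND 4: p_5 = 4·164061 + 9662 = 665906, q_5 = 4·13601 + 801 = 55205 → 665906/55205
APPEND 46: p_6 = 46·665906 + 164061 = 30795737, q_6 = 46·55205 + 13601 = 2553031 → 30795737/2553031
APPEND 49: p_7 = 49·30795737 + 665906 = 1509657019, q_7 = 49·2553031 + 55205 = 125153724 → 1509657019/125153724
APPEND 13: p_8 = 13·1509657019 + 30795737 = 19656336984, q_8 = 13·125153724 + 2553031 = 1629551443 → 19656336984/1629551443
APPEND 9: p_9 = 9·19656336984 + 1509657019 = 178416689875, q_9 = 9·1629551443 + 125153724 = 14791116711 → 178416689875/14791116711
APPEND 33: p_10 = 33·178416689875 + 19656336984 = 5907407102859, q_10 = 33·14791116711 + 1629551443 = 489736402906 → 5907407102859/489736402906
APPEND 5: p_11 = 5·5907407102859 + 178416689875 = 29715452204170, q_11 = 5·489736402906 + 14791116711 = 2463473131241 → 29715452204170/2463473131241
APPEND 47: p_12 = 47·29715452204170 + 5907407102859 = 1402533660698849, q_12 = 47·2463473131241 + 489736402906 = 116272973571233 → 1402533660698849/116272973571233
APPEND 27: p_13 = 27·1402533660698849 + 29715452204170 = 37898124291073093, q_13 = 27·116272973571233 + 2463473131241 = 3141833759554532 → 37898124291073093/3141833759554532
APPEND 36: p_14 = 36·37898124291073093 + 1402533660698849 = 1365735008139330197, q_14 = 36·3141833759554532 + 116272973571233 = 113222288317534385 → 1365735008139330197/113222288317534385
APPEND 50: p_15 = 50·1365735008139330197 + 37898124291073093 = 68324648531257582943, q_15 = 50·113222288317534385 + 3141833759554532 = 5664256249636273782 → 68324648531257582943/5664256249636273782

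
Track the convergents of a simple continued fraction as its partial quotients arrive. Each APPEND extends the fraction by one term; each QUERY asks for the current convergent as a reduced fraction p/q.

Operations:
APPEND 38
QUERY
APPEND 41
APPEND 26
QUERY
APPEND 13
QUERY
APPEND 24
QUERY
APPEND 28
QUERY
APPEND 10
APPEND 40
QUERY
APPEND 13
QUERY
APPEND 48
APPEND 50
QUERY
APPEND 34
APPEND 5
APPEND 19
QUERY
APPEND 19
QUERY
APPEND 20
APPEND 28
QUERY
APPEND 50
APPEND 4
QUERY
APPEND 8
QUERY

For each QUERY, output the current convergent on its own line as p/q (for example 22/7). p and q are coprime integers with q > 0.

APPEND 38: p_0 = 38·1 + 0 = 38, q_0 = 38·0 + 1 = 1 → 38/1
APPEND 41: p_1 = 41·38 + 1 = 1559, q_1 = 41·1 + 0 = 41 → 1559/41
APPEND 26: p_2 = 26·1559 + 38 = 40572, q_2 = 26·41 + 1 = 1067 → 40572/1067
APPEND 13: p_3 = 13·40572 + 1559 = 528995, q_3 = 13·1067 + 41 = 13912 → 528995/13912
APPEND 24: p_4 = 24·528995 + 40572 = 12736452, q_4 = 24·13912 + 1067 = 334955 → 12736452/334955
APPEND 28: p_5 = 28·12736452 + 528995 = 357149651, q_5 = 28·334955 + 13912 = 9392652 → 357149651/9392652
APPEND 10: p_6 = 10·357149651 + 12736452 = 3584232962, q_6 = 10·9392652 + 334955 = 94261475 → 3584232962/94261475
APPEND 40: p_7 = 40·3584232962 + 357149651 = 143726468131, q_7 = 40·94261475 + 9392652 = 3779851652 → 143726468131/3779851652
APPEND 13: p_8 = 13·143726468131 + 3584232962 = 1872028318665, q_8 = 13·3779851652 + 94261475 = 49232332951 → 1872028318665/49232332951
APPEND 48: p_9 = 48·1872028318665 + 143726468131 = 90001085764051, q_9 = 48·49232332951 + 3779851652 = 2366931833300 → 90001085764051/2366931833300
APPEND 50: p_10 = 50·90001085764051 + 1872028318665 = 4501926316521215, q_10 = 50·2366931833300 + 49232332951 = 118395823997951 → 4501926316521215/118395823997951
APPEND 34: p_11 = 34·4501926316521215 + 90001085764051 = 153155495847485361, q_11 = 34·118395823997951 + 2366931833300 = 4027824947763634 → 153155495847485361/4027824947763634
APPEND 5: p_12 = 5·153155495847485361 + 4501926316521215 = 770279405553948020, q_12 = 5·4027824947763634 + 118395823997951 = 20257520562816121 → 770279405553948020/20257520562816121
APPEND 19: p_13 = 19·770279405553948020 + 153155495847485361 = 14788464201372497741, q_13 = 19·20257520562816121 + 4027824947763634 = 388920715641269933 → 14788464201372497741/388920715641269933
APPEND 19: p_14 = 19·14788464201372497741 + 770279405553948020 = 281751099231631405099, q_14 = 19·388920715641269933 + 20257520562816121 = 7409751117746944848 → 281751099231631405099/7409751117746944848
APPEND 20: p_15 = 20·281751099231631405099 + 14788464201372497741 = 5649810448834000599721, q_15 = 20·7409751117746944848 + 388920715641269933 = 148583943070580166893 → 5649810448834000599721/148583943070580166893
APPEND 28: p_16 = 28·5649810448834000599721 + 281751099231631405099 = 158476443666583648197287, q_16 = 28·148583943070580166893 + 7409751117746944848 = 4167760157093991617852 → 158476443666583648197287/4167760157093991617852
APPEND 50: p_17 = 50·158476443666583648197287 + 5649810448834000599721 = 7929471993778016410464071, q_17 = 50·4167760157093991617852 + 148583943070580166893 = 208536591797770161059493 → 7929471993778016410464071/208536591797770161059493
APPEND 4: p_18 = 4·7929471993778016410464071 + 158476443666583648197287 = 31876364418778649290053571, q_18 = 4·208536591797770161059493 + 4167760157093991617852 = 838314127348174635855824 → 31876364418778649290053571/838314127348174635855824
APPEND 8: p_19 = 8·31876364418778649290053571 + 7929471993778016410464071 = 262940387344007210730892639, q_19 = 8·838314127348174635855824 + 208536591797770161059493 = 6915049610583167247906085 → 262940387344007210730892639/6915049610583167247906085

38/1
40572/1067
528995/13912
12736452/334955
357149651/9392652
143726468131/3779851652
1872028318665/49232332951
4501926316521215/118395823997951
14788464201372497741/388920715641269933
281751099231631405099/7409751117746944848
158476443666583648197287/4167760157093991617852
31876364418778649290053571/838314127348174635855824
262940387344007210730892639/6915049610583167247906085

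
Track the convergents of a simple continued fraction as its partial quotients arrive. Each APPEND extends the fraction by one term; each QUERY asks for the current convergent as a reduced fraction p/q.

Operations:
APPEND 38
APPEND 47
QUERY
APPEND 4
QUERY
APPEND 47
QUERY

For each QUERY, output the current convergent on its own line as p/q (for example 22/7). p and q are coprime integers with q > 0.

APPEND 38: p_0 = 38·1 + 0 = 38, q_0 = 38·0 + 1 = 1 → 38/1
APPEND 47: p_1 = 47·38 + 1 = 1787, q_1 = 47·1 + 0 = 47 → 1787/47
APPEND 4: p_2 = 4·1787 + 38 = 7186, q_2 = 4·47 + 1 = 189 → 7186/189
APPEND 47: p_3 = 47·7186 + 1787 = 339529, q_3 = 47·189 + 47 = 8930 → 339529/8930

1787/47
7186/189
339529/8930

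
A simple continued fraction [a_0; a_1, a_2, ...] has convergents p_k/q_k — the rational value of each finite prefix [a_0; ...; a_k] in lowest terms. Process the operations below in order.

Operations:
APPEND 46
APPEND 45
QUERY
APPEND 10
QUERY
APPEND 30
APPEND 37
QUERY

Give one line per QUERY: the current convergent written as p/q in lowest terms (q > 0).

2071/45
20756/451
23136543/502726

APPEND 46: p_0 = 46·1 + 0 = 46, q_0 = 46·0 + 1 = 1 → 46/1
APPEND 45: p_1 = 45·46 + 1 = 2071, q_1 = 45·1 + 0 = 45 → 2071/45
APPEND 10: p_2 = 10·2071 + 46 = 20756, q_2 = 10·45 + 1 = 451 → 20756/451
APPEND 30: p_3 = 30·20756 + 2071 = 624751, q_3 = 30·451 + 45 = 13575 → 624751/13575
APPEND 37: p_4 = 37·624751 + 20756 = 23136543, q_4 = 37·13575 + 451 = 502726 → 23136543/502726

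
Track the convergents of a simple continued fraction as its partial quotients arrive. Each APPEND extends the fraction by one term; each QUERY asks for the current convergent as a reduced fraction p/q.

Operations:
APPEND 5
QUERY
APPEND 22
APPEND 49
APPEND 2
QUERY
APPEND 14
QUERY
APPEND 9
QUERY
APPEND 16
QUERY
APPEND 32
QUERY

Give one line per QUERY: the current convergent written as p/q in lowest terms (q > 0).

5/1
10999/2180
159430/31599
1445869/286571
23293334/4616735
746832557/148022091

APPEND 5: p_0 = 5·1 + 0 = 5, q_0 = 5·0 + 1 = 1 → 5/1
APPEND 22: p_1 = 22·5 + 1 = 111, q_1 = 22·1 + 0 = 22 → 111/22
APPEND 49: p_2 = 49·111 + 5 = 5444, q_2 = 49·22 + 1 = 1079 → 5444/1079
APPEND 2: p_3 = 2·5444 + 111 = 10999, q_3 = 2·1079 + 22 = 2180 → 10999/2180
APPEND 14: p_4 = 14·10999 + 5444 = 159430, q_4 = 14·2180 + 1079 = 31599 → 159430/31599
APPEND 9: p_5 = 9·159430 + 10999 = 1445869, q_5 = 9·31599 + 2180 = 286571 → 1445869/286571
APPEND 16: p_6 = 16·1445869 + 159430 = 23293334, q_6 = 16·286571 + 31599 = 4616735 → 23293334/4616735
APPEND 32: p_7 = 32·23293334 + 1445869 = 746832557, q_7 = 32·4616735 + 286571 = 148022091 → 746832557/148022091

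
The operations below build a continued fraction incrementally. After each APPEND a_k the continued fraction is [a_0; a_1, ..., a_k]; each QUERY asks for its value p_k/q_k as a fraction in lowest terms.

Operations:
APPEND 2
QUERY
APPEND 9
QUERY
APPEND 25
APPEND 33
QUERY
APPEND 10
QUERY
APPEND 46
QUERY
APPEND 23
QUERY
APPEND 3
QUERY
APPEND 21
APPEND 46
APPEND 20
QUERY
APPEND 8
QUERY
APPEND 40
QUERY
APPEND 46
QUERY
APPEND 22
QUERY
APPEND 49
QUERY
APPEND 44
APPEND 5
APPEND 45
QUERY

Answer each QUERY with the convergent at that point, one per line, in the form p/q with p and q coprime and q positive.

2/1
19/9
15760/7467
158077/74896
7287302/3452683
167766023/79486605
510585371/241912498
10039955875114/4756875036983
80821100291727/38292586065260
3242883967544194/1536460317647383
149253483607324651/70715467197844878
3286819523328686516/1557276738670234699
161203410126712963935/76377275662039345129
1611003684968008079899331/763284551131050491535555

APPEND 2: p_0 = 2·1 + 0 = 2, q_0 = 2·0 + 1 = 1 → 2/1
APPEND 9: p_1 = 9·2 + 1 = 19, q_1 = 9·1 + 0 = 9 → 19/9
APPEND 25: p_2 = 25·19 + 2 = 477, q_2 = 25·9 + 1 = 226 → 477/226
APPEND 33: p_3 = 33·477 + 19 = 15760, q_3 = 33·226 + 9 = 7467 → 15760/7467
APPEND 10: p_4 = 10·15760 + 477 = 158077, q_4 = 10·7467 + 226 = 74896 → 158077/74896
APPEND 46: p_5 = 46·158077 + 15760 = 7287302, q_5 = 46·74896 + 7467 = 3452683 → 7287302/3452683
APPEND 23: p_6 = 23·7287302 + 158077 = 167766023, q_6 = 23·3452683 + 74896 = 79486605 → 167766023/79486605
APPEND 3: p_7 = 3·167766023 + 7287302 = 510585371, q_7 = 3·79486605 + 3452683 = 241912498 → 510585371/241912498
APPEND 21: p_8 = 21·510585371 + 167766023 = 10890058814, q_8 = 21·241912498 + 79486605 = 5159649063 → 10890058814/5159649063
APPEND 46: p_9 = 46·10890058814 + 510585371 = 501453290815, q_9 = 46·5159649063 + 241912498 = 237585769396 → 501453290815/237585769396
APPEND 20: p_10 = 20·501453290815 + 10890058814 = 10039955875114, q_10 = 20·237585769396 + 5159649063 = 4756875036983 → 10039955875114/4756875036983
APPEND 8: p_11 = 8·10039955875114 + 501453290815 = 80821100291727, q_11 = 8·4756875036983 + 237585769396 = 38292586065260 → 80821100291727/38292586065260
APPEND 40: p_12 = 40·80821100291727 + 10039955875114 = 3242883967544194, q_12 = 40·38292586065260 + 4756875036983 = 1536460317647383 → 3242883967544194/1536460317647383
APPEND 46: p_13 = 46·3242883967544194 + 80821100291727 = 149253483607324651, q_13 = 46·1536460317647383 + 38292586065260 = 70715467197844878 → 149253483607324651/70715467197844878
APPEND 22: p_14 = 22·149253483607324651 + 3242883967544194 = 3286819523328686516, q_14 = 22·70715467197844878 + 1536460317647383 = 1557276738670234699 → 3286819523328686516/1557276738670234699
APPEND 49: p_15 = 49·3286819523328686516 + 149253483607324651 = 161203410126712963935, q_15 = 49·1557276738670234699 + 70715467197844878 = 76377275662039345129 → 161203410126712963935/76377275662039345129
APPEND 44: p_16 = 44·161203410126712963935 + 3286819523328686516 = 7096236865098699099656, q_16 = 44·76377275662039345129 + 1557276738670234699 = 3362157405868401420375 → 7096236865098699099656/3362157405868401420375
APPEND 5: p_17 = 5·7096236865098699099656 + 161203410126712963935 = 35642387735620208462215, q_17 = 5·3362157405868401420375 + 76377275662039345129 = 16887164305004046447004 → 35642387735620208462215/16887164305004046447004
APPEND 45: p_18 = 45·35642387735620208462215 + 7096236865098699099656 = 1611003684968008079899331, q_18 = 45·16887164305004046447004 + 3362157405868401420375 = 763284551131050491535555 → 1611003684968008079899331/763284551131050491535555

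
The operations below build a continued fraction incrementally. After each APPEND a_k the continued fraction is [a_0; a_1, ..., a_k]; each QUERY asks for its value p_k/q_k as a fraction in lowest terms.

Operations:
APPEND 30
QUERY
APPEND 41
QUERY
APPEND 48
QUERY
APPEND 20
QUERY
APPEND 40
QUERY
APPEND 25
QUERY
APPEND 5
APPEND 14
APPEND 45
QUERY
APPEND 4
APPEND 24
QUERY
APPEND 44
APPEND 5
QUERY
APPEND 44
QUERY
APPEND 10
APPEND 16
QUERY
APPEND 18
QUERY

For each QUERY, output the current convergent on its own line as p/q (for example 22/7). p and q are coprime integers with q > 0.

30/1
1231/41
59118/1969
1183591/39421
47402758/1578809
1186252541/39509646
3825919271498/127427095679
373151470991858/12428283197471
82543417912475693/2749213264995631
3648344441437227259/121512740656167396
588704149757993199787/19607538657882880852
10633240683476162344449/354153572461718524927

APPEND 30: p_0 = 30·1 + 0 = 30, q_0 = 30·0 + 1 = 1 → 30/1
APPEND 41: p_1 = 41·30 + 1 = 1231, q_1 = 41·1 + 0 = 41 → 1231/41
APPEND 48: p_2 = 48·1231 + 30 = 59118, q_2 = 48·41 + 1 = 1969 → 59118/1969
APPEND 20: p_3 = 20·59118 + 1231 = 1183591, q_3 = 20·1969 + 41 = 39421 → 1183591/39421
APPEND 40: p_4 = 40·1183591 + 59118 = 47402758, q_4 = 40·39421 + 1969 = 1578809 → 47402758/1578809
APPEND 25: p_5 = 25·47402758 + 1183591 = 1186252541, q_5 = 25·1578809 + 39421 = 39509646 → 1186252541/39509646
APPEND 5: p_6 = 5·1186252541 + 47402758 = 5978665463, q_6 = 5·39509646 + 1578809 = 199127039 → 5978665463/199127039
APPEND 14: p_7 = 14·5978665463 + 1186252541 = 84887569023, q_7 = 14·199127039 + 39509646 = 2827288192 → 84887569023/2827288192
APPEND 45: p_8 = 45·84887569023 + 5978665463 = 3825919271498, q_8 = 45·2827288192 + 199127039 = 127427095679 → 3825919271498/127427095679
APPEND 4: p_9 = 4·3825919271498 + 84887569023 = 15388564655015, q_9 = 4·127427095679 + 2827288192 = 512535670908 → 15388564655015/512535670908
APPEND 24: p_10 = 24·15388564655015 + 3825919271498 = 373151470991858, q_10 = 24·512535670908 + 127427095679 = 12428283197471 → 373151470991858/12428283197471
APPEND 44: p_11 = 44·373151470991858 + 15388564655015 = 16434053288296767, q_11 = 44·12428283197471 + 512535670908 = 547356996359632 → 16434053288296767/547356996359632
APPEND 5: p_12 = 5·16434053288296767 + 373151470991858 = 82543417912475693, q_12 = 5·547356996359632 + 12428283197471 = 2749213264995631 → 82543417912475693/2749213264995631
APPEND 44: p_13 = 44·82543417912475693 + 16434053288296767 = 3648344441437227259, q_13 = 44·2749213264995631 + 547356996359632 = 121512740656167396 → 3648344441437227259/121512740656167396
APPEND 10: p_14 = 10·3648344441437227259 + 82543417912475693 = 36565987832284748283, q_14 = 10·121512740656167396 + 2749213264995631 = 1217876619826669591 → 36565987832284748283/1217876619826669591
APPEND 16: p_15 = 16·36565987832284748283 + 3648344441437227259 = 588704149757993199787, q_15 = 16·1217876619826669591 + 121512740656167396 = 19607538657882880852 → 588704149757993199787/19607538657882880852
APPEND 18: p_16 = 18·588704149757993199787 + 36565987832284748283 = 10633240683476162344449, q_16 = 18·19607538657882880852 + 1217876619826669591 = 354153572461718524927 → 10633240683476162344449/354153572461718524927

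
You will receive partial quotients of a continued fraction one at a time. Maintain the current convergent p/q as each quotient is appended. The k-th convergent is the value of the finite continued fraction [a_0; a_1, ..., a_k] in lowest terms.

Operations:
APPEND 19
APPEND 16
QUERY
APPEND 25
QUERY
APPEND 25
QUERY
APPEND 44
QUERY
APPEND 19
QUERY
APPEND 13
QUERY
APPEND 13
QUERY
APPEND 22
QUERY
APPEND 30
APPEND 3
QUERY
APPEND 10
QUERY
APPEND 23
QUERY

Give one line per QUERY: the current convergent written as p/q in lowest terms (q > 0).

305/16
7644/401
191405/10041
8429464/442205
160351221/8411936
2092995337/109797373
27369290602/1435777785
604217388581/31696908643
55065890232677/2888726019868
568812793274802/29839603235755
13137760135553123/689199600442233

APPEND 19: p_0 = 19·1 + 0 = 19, q_0 = 19·0 + 1 = 1 → 19/1
APPEND 16: p_1 = 16·19 + 1 = 305, q_1 = 16·1 + 0 = 16 → 305/16
APPEND 25: p_2 = 25·305 + 19 = 7644, q_2 = 25·16 + 1 = 401 → 7644/401
APPEND 25: p_3 = 25·7644 + 305 = 191405, q_3 = 25·401 + 16 = 10041 → 191405/10041
APPEND 44: p_4 = 44·191405 + 7644 = 8429464, q_4 = 44·10041 + 401 = 442205 → 8429464/442205
APPEND 19: p_5 = 19·8429464 + 191405 = 160351221, q_5 = 19·442205 + 10041 = 8411936 → 160351221/8411936
APPEND 13: p_6 = 13·160351221 + 8429464 = 2092995337, q_6 = 13·8411936 + 442205 = 109797373 → 2092995337/109797373
APPEND 13: p_7 = 13·2092995337 + 160351221 = 27369290602, q_7 = 13·109797373 + 8411936 = 1435777785 → 27369290602/1435777785
APPEND 22: p_8 = 22·27369290602 + 2092995337 = 604217388581, q_8 = 22·1435777785 + 109797373 = 31696908643 → 604217388581/31696908643
APPEND 30: p_9 = 30·604217388581 + 27369290602 = 18153890948032, q_9 = 30·31696908643 + 1435777785 = 952343037075 → 18153890948032/952343037075
APPEND 3: p_10 = 3·18153890948032 + 604217388581 = 55065890232677, q_10 = 3·952343037075 + 31696908643 = 2888726019868 → 55065890232677/2888726019868
APPEND 10: p_11 = 10·55065890232677 + 18153890948032 = 568812793274802, q_11 = 10·2888726019868 + 952343037075 = 29839603235755 → 568812793274802/29839603235755
APPEND 23: p_12 = 23·568812793274802 + 55065890232677 = 13137760135553123, q_12 = 23·29839603235755 + 2888726019868 = 689199600442233 → 13137760135553123/689199600442233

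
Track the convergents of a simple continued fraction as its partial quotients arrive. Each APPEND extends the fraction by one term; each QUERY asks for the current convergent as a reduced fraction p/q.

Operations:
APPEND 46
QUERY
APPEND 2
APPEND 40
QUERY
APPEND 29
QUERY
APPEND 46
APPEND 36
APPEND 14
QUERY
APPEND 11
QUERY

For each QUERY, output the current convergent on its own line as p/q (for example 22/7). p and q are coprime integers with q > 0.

APPEND 46: p_0 = 46·1 + 0 = 46, q_0 = 46·0 + 1 = 1 → 46/1
APPEND 2: p_1 = 2·46 + 1 = 93, q_1 = 2·1 + 0 = 2 → 93/2
APPEND 40: p_2 = 40·93 + 46 = 3766, q_2 = 40·2 + 1 = 81 → 3766/81
APPEND 29: p_3 = 29·3766 + 93 = 109307, q_3 = 29·81 + 2 = 2351 → 109307/2351
APPEND 46: p_4 = 46·109307 + 3766 = 5031888, q_4 = 46·2351 + 81 = 108227 → 5031888/108227
APPEND 36: p_5 = 36·5031888 + 109307 = 181257275, q_5 = 36·108227 + 2351 = 3898523 → 181257275/3898523
APPEND 14: p_6 = 14·181257275 + 5031888 = 2542633738, q_6 = 14·3898523 + 108227 = 54687549 → 2542633738/54687549
APPEND 11: p_7 = 11·2542633738 + 181257275 = 28150228393, q_7 = 11·54687549 + 3898523 = 605461562 → 28150228393/605461562

46/1
3766/81
109307/2351
2542633738/54687549
28150228393/605461562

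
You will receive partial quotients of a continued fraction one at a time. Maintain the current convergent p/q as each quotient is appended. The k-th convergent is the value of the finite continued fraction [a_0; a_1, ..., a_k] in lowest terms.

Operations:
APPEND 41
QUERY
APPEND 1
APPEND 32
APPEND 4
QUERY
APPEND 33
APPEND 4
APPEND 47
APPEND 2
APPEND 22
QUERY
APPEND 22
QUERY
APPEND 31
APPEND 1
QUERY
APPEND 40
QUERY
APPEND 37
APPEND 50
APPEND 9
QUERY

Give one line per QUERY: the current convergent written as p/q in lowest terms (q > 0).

41/1
5582/133
1606712197/38282467
35419094386/843916113
1135017732549/27043598083
46500307940123/1107943605290
776881034365673207/18510423096657273

APPEND 41: p_0 = 41·1 + 0 = 41, q_0 = 41·0 + 1 = 1 → 41/1
APPEND 1: p_1 = 1·41 + 1 = 42, q_1 = 1·1 + 0 = 1 → 42/1
APPEND 32: p_2 = 32·42 + 41 = 1385, q_2 = 32·1 + 1 = 33 → 1385/33
APPEND 4: p_3 = 4·1385 + 42 = 5582, q_3 = 4·33 + 1 = 133 → 5582/133
APPEND 33: p_4 = 33·5582 + 1385 = 185591, q_4 = 33·133 + 33 = 4422 → 185591/4422
APPEND 4: p_5 = 4·185591 + 5582 = 747946, q_5 = 4·4422 + 133 = 17821 → 747946/17821
APPEND 47: p_6 = 47·747946 + 185591 = 35339053, q_6 = 47·17821 + 4422 = 842009 → 35339053/842009
APPEND 2: p_7 = 2·35339053 + 747946 = 71426052, q_7 = 2·842009 + 17821 = 1701839 → 71426052/1701839
APPEND 22: p_8 = 22·71426052 + 35339053 = 1606712197, q_8 = 22·1701839 + 842009 = 38282467 → 1606712197/38282467
APPEND 22: p_9 = 22·1606712197 + 71426052 = 35419094386, q_9 = 22·38282467 + 1701839 = 843916113 → 35419094386/843916113
APPEND 31: p_10 = 31·35419094386 + 1606712197 = 1099598638163, q_10 = 31·843916113 + 38282467 = 26199681970 → 1099598638163/26199681970
APPEND 1: p_11 = 1·1099598638163 + 35419094386 = 1135017732549, q_11 = 1·26199681970 + 843916113 = 27043598083 → 1135017732549/27043598083
APPEND 40: p_12 = 40·1135017732549 + 1099598638163 = 46500307940123, q_12 = 40·27043598083 + 26199681970 = 1107943605290 → 46500307940123/1107943605290
APPEND 37: p_13 = 37·46500307940123 + 1135017732549 = 1721646411517100, q_13 = 37·1107943605290 + 27043598083 = 41020956993813 → 1721646411517100/41020956993813
APPEND 50: p_14 = 50·1721646411517100 + 46500307940123 = 86128820883795123, q_14 = 50·41020956993813 + 1107943605290 = 2052155793295940 → 86128820883795123/2052155793295940
APPEND 9: p_15 = 9·86128820883795123 + 1721646411517100 = 776881034365673207, q_15 = 9·2052155793295940 + 41020956993813 = 18510423096657273 → 776881034365673207/18510423096657273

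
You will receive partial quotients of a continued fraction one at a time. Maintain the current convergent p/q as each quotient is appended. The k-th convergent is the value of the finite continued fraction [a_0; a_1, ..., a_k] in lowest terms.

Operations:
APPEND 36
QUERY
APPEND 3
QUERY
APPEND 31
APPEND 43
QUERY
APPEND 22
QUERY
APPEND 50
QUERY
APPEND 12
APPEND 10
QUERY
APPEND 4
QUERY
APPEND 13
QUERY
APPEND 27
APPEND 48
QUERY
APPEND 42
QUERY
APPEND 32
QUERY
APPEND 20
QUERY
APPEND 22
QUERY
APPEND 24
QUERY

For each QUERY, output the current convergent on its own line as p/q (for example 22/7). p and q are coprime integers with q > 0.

36/1
109/3
146954/4045
3236403/89084
161967104/4458245
19630383614/540338485
80468376107/2214941964
1065719273005/29334584017
1386100379140621/38153272684321
58245070812653324/1603231701451905
1865228366384046989/51341567719145281
37362812398493593104/1028434586084357525
823847101133243095277/22676902461575010831
19809693239596327879752/545274093663884617469

APPEND 36: p_0 = 36·1 + 0 = 36, q_0 = 36·0 + 1 = 1 → 36/1
APPEND 3: p_1 = 3·36 + 1 = 109, q_1 = 3·1 + 0 = 3 → 109/3
APPEND 31: p_2 = 31·109 + 36 = 3415, q_2 = 31·3 + 1 = 94 → 3415/94
APPEND 43: p_3 = 43·3415 + 109 = 146954, q_3 = 43·94 + 3 = 4045 → 146954/4045
APPEND 22: p_4 = 22·146954 + 3415 = 3236403, q_4 = 22·4045 + 94 = 89084 → 3236403/89084
APPEND 50: p_5 = 50·3236403 + 146954 = 161967104, q_5 = 50·89084 + 4045 = 4458245 → 161967104/4458245
APPEND 12: p_6 = 12·161967104 + 3236403 = 1946841651, q_6 = 12·4458245 + 89084 = 53588024 → 1946841651/53588024
APPEND 10: p_7 = 10·1946841651 + 161967104 = 19630383614, q_7 = 10·53588024 + 4458245 = 540338485 → 19630383614/540338485
APPEND 4: p_8 = 4·19630383614 + 1946841651 = 80468376107, q_8 = 4·540338485 + 53588024 = 2214941964 → 80468376107/2214941964
APPEND 13: p_9 = 13·80468376107 + 19630383614 = 1065719273005, q_9 = 13·2214941964 + 540338485 = 29334584017 → 1065719273005/29334584017
APPEND 27: p_10 = 27·1065719273005 + 80468376107 = 28854888747242, q_10 = 27·29334584017 + 2214941964 = 794248710423 → 28854888747242/794248710423
APPEND 48: p_11 = 48·28854888747242 + 1065719273005 = 1386100379140621, q_11 = 48·794248710423 + 29334584017 = 38153272684321 → 1386100379140621/38153272684321
APPEND 42: p_12 = 42·1386100379140621 + 28854888747242 = 58245070812653324, q_12 = 42·38153272684321 + 794248710423 = 1603231701451905 → 58245070812653324/1603231701451905
APPEND 32: p_13 = 32·58245070812653324 + 1386100379140621 = 1865228366384046989, q_13 = 32·1603231701451905 + 38153272684321 = 51341567719145281 → 1865228366384046989/51341567719145281
APPEND 20: p_14 = 20·1865228366384046989 + 58245070812653324 = 37362812398493593104, q_14 = 20·51341567719145281 + 1603231701451905 = 1028434586084357525 → 37362812398493593104/1028434586084357525
APPEND 22: p_15 = 22·37362812398493593104 + 1865228366384046989 = 823847101133243095277, q_15 = 22·1028434586084357525 + 51341567719145281 = 22676902461575010831 → 823847101133243095277/22676902461575010831
APPEND 24: p_16 = 24·823847101133243095277 + 37362812398493593104 = 19809693239596327879752, q_16 = 24·22676902461575010831 + 1028434586084357525 = 545274093663884617469 → 19809693239596327879752/545274093663884617469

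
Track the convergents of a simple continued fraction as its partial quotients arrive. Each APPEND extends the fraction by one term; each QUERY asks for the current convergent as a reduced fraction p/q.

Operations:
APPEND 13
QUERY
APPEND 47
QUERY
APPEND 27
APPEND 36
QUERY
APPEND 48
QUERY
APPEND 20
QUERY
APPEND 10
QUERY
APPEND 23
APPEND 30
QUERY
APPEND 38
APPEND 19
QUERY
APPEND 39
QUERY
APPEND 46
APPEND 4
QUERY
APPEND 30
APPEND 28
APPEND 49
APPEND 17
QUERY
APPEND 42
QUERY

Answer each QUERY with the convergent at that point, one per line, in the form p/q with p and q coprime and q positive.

13/1
612/47
595944/45767
28621849/2198086
573032924/44007487
5758951089/442272956
3996626190219/306930837206
2892088284779786/222105104723963
112943447930547947/8673772672333860
20906106220290489339/1605536364800659952
14795558435653595496598868/1136261667077904136059595
622282738464991182896886281/47789748854504736178194597

APPEND 13: p_0 = 13·1 + 0 = 13, q_0 = 13·0 + 1 = 1 → 13/1
APPEND 47: p_1 = 47·13 + 1 = 612, q_1 = 47·1 + 0 = 47 → 612/47
APPEND 27: p_2 = 27·612 + 13 = 16537, q_2 = 27·47 + 1 = 1270 → 16537/1270
APPEND 36: p_3 = 36·16537 + 612 = 595944, q_3 = 36·1270 + 47 = 45767 → 595944/45767
APPEND 48: p_4 = 48·595944 + 16537 = 28621849, q_4 = 48·45767 + 1270 = 2198086 → 28621849/2198086
APPEND 20: p_5 = 20·28621849 + 595944 = 573032924, q_5 = 20·2198086 + 45767 = 44007487 → 573032924/44007487
APPEND 10: p_6 = 10·573032924 + 28621849 = 5758951089, q_6 = 10·44007487 + 2198086 = 442272956 → 5758951089/442272956
APPEND 23: p_7 = 23·5758951089 + 573032924 = 133028907971, q_7 = 23·442272956 + 44007487 = 10216285475 → 133028907971/10216285475
APPEND 30: p_8 = 30·133028907971 + 5758951089 = 3996626190219, q_8 = 30·10216285475 + 442272956 = 306930837206 → 3996626190219/306930837206
APPEND 38: p_9 = 38·3996626190219 + 133028907971 = 152004824136293, q_9 = 38·306930837206 + 10216285475 = 11673588099303 → 152004824136293/11673588099303
APPEND 19: p_10 = 19·152004824136293 + 3996626190219 = 2892088284779786, q_10 = 19·11673588099303 + 306930837206 = 222105104723963 → 2892088284779786/222105104723963
APPEND 39: p_11 = 39·2892088284779786 + 152004824136293 = 112943447930547947, q_11 = 39·222105104723963 + 11673588099303 = 8673772672333860 → 112943447930547947/8673772672333860
APPEND 46: p_12 = 46·112943447930547947 + 2892088284779786 = 5198290693089985348, q_12 = 46·8673772672333860 + 222105104723963 = 399215648032081523 → 5198290693089985348/399215648032081523
APPEND 4: p_13 = 4·5198290693089985348 + 112943447930547947 = 20906106220290489339, q_13 = 4·399215648032081523 + 8673772672333860 = 1605536364800659952 → 20906106220290489339/1605536364800659952
APPEND 30: p_14 = 30·20906106220290489339 + 5198290693089985348 = 632381477301804665518, q_14 = 30·1605536364800659952 + 399215648032081523 = 48565306592051880083 → 632381477301804665518/48565306592051880083
APPEND 28: p_15 = 28·632381477301804665518 + 20906106220290489339 = 17727587470670821123843, q_15 = 28·48565306592051880083 + 1605536364800659952 = 1361434120942253302276 → 17727587470670821123843/1361434120942253302276
APPEND 49: p_16 = 49·17727587470670821123843 + 632381477301804665518 = 869284167540172039733825, q_16 = 49·1361434120942253302276 + 48565306592051880083 = 66758837232762463691607 → 869284167540172039733825/66758837232762463691607
APPEND 17: p_17 = 17·869284167540172039733825 + 17727587470670821123843 = 14795558435653595496598868, q_17 = 17·66758837232762463691607 + 1361434120942253302276 = 1136261667077904136059595 → 14795558435653595496598868/1136261667077904136059595
APPEND 42: p_18 = 42·14795558435653595496598868 + 869284167540172039733825 = 622282738464991182896886281, q_18 = 42·1136261667077904136059595 + 66758837232762463691607 = 47789748854504736178194597 → 622282738464991182896886281/47789748854504736178194597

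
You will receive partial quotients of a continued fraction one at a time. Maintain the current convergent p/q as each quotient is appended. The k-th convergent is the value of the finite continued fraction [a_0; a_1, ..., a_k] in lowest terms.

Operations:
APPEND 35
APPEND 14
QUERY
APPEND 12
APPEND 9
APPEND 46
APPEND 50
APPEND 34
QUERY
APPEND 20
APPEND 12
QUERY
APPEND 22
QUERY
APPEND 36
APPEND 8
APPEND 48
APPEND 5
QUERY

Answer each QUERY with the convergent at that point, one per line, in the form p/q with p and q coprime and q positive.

491/14
4224207347/120447269
1019523991235/29070277649
22514136122494/641958594143
1574110351172690781/44883519517107064

APPEND 35: p_0 = 35·1 + 0 = 35, q_0 = 35·0 + 1 = 1 → 35/1
APPEND 14: p_1 = 14·35 + 1 = 491, q_1 = 14·1 + 0 = 14 → 491/14
APPEND 12: p_2 = 12·491 + 35 = 5927, q_2 = 12·14 + 1 = 169 → 5927/169
APPEND 9: p_3 = 9·5927 + 491 = 53834, q_3 = 9·169 + 14 = 1535 → 53834/1535
APPEND 46: p_4 = 46·53834 + 5927 = 2482291, q_4 = 46·1535 + 169 = 70779 → 2482291/70779
APPEND 50: p_5 = 50·2482291 + 53834 = 124168384, q_5 = 50·70779 + 1535 = 3540485 → 124168384/3540485
APPEND 34: p_6 = 34·124168384 + 2482291 = 4224207347, q_6 = 34·3540485 + 70779 = 120447269 → 4224207347/120447269
APPEND 20: p_7 = 20·4224207347 + 124168384 = 84608315324, q_7 = 20·120447269 + 3540485 = 2412485865 → 84608315324/2412485865
APPEND 12: p_8 = 12·84608315324 + 4224207347 = 1019523991235, q_8 = 12·2412485865 + 120447269 = 29070277649 → 1019523991235/29070277649
APPEND 22: p_9 = 22·1019523991235 + 84608315324 = 22514136122494, q_9 = 22·29070277649 + 2412485865 = 641958594143 → 22514136122494/641958594143
APPEND 36: p_10 = 36·22514136122494 + 1019523991235 = 811528424401019, q_10 = 36·641958594143 + 29070277649 = 23139579666797 → 811528424401019/23139579666797
APPEND 8: p_11 = 8·811528424401019 + 22514136122494 = 6514741531330646, q_11 = 8·23139579666797 + 641958594143 = 185758595928519 → 6514741531330646/185758595928519
APPEND 48: p_12 = 48·6514741531330646 + 811528424401019 = 313519121928272027, q_12 = 48·185758595928519 + 23139579666797 = 8939552184235709 → 313519121928272027/8939552184235709
APPEND 5: p_13 = 5·313519121928272027 + 6514741531330646 = 1574110351172690781, q_13 = 5·8939552184235709 + 185758595928519 = 44883519517107064 → 1574110351172690781/44883519517107064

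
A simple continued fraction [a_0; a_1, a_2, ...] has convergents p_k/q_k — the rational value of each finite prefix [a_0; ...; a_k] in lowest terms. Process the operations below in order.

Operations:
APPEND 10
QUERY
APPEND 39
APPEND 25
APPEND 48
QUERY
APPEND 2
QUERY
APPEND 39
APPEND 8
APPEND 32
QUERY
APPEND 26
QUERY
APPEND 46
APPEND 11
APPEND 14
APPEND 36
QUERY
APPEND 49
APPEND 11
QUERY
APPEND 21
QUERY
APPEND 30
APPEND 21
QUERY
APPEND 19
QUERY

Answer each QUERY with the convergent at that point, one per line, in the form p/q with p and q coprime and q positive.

10/1
470071/46887
949927/94750
9672324232/964761209
251781517751/25113823280
64935909055554053/6477000214765999
35085193380102948764/3499555305580136325
739972720752257141745/73808213990397896491
467659575855656418365139/46646473689358255548646
8907766208073419766138755/888500746072824372455329

APPEND 10: p_0 = 10·1 + 0 = 10, q_0 = 10·0 + 1 = 1 → 10/1
APPEND 39: p_1 = 39·10 + 1 = 391, q_1 = 39·1 + 0 = 39 → 391/39
APPEND 25: p_2 = 25·391 + 10 = 9785, q_2 = 25·39 + 1 = 976 → 9785/976
APPEND 48: p_3 = 48·9785 + 391 = 470071, q_3 = 48·976 + 39 = 46887 → 470071/46887
APPEND 2: p_4 = 2·470071 + 9785 = 949927, q_4 = 2·46887 + 976 = 94750 → 949927/94750
APPEND 39: p_5 = 39·949927 + 470071 = 37517224, q_5 = 39·94750 + 46887 = 3742137 → 37517224/3742137
APPEND 8: p_6 = 8·37517224 + 949927 = 301087719, q_6 = 8·3742137 + 94750 = 30031846 → 301087719/30031846
APPEND 32: p_7 = 32·301087719 + 37517224 = 9672324232, q_7 = 32·30031846 + 3742137 = 964761209 → 9672324232/964761209
APPEND 26: p_8 = 26·9672324232 + 301087719 = 251781517751, q_8 = 26·964761209 + 30031846 = 25113823280 → 251781517751/25113823280
APPEND 46: p_9 = 46·251781517751 + 9672324232 = 11591622140778, q_9 = 46·25113823280 + 964761209 = 1156200632089 → 11591622140778/1156200632089
APPEND 11: p_10 = 11·11591622140778 + 251781517751 = 127759625066309, q_10 = 11·1156200632089 + 25113823280 = 12743320776259 → 127759625066309/12743320776259
APPEND 14: p_11 = 14·127759625066309 + 11591622140778 = 1800226373069104, q_11 = 14·12743320776259 + 1156200632089 = 179562691499715 → 1800226373069104/179562691499715
APPEND 36: p_12 = 36·1800226373069104 + 127759625066309 = 64935909055554053, q_12 = 36·179562691499715 + 12743320776259 = 6477000214765999 → 64935909055554053/6477000214765999
APPEND 49: p_13 = 49·64935909055554053 + 1800226373069104 = 3183659770095217701, q_13 = 49·6477000214765999 + 179562691499715 = 317552573215033666 → 3183659770095217701/317552573215033666
APPEND 11: p_14 = 11·3183659770095217701 + 64935909055554053 = 35085193380102948764, q_14 = 11·317552573215033666 + 6477000214765999 = 3499555305580136325 → 35085193380102948764/3499555305580136325
APPEND 21: p_15 = 21·35085193380102948764 + 3183659770095217701 = 739972720752257141745, q_15 = 21·3499555305580136325 + 317552573215033666 = 73808213990397896491 → 739972720752257141745/73808213990397896491
APPEND 30: p_16 = 30·739972720752257141745 + 35085193380102948764 = 22234266815947817201114, q_16 = 30·73808213990397896491 + 3499555305580136325 = 2217745975017517031055 → 22234266815947817201114/2217745975017517031055
APPEND 21: p_17 = 21·22234266815947817201114 + 739972720752257141745 = 467659575855656418365139, q_17 = 21·2217745975017517031055 + 73808213990397896491 = 46646473689358255548646 → 467659575855656418365139/46646473689358255548646
APPEND 19: p_18 = 19·467659575855656418365139 + 22234266815947817201114 = 8907766208073419766138755, q_18 = 19·46646473689358255548646 + 2217745975017517031055 = 888500746072824372455329 → 8907766208073419766138755/888500746072824372455329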